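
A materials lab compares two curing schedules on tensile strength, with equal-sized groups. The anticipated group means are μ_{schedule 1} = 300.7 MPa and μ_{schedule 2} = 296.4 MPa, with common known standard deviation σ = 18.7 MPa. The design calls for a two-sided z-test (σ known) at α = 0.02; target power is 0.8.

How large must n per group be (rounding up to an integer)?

n = 380 per group

Standardized effect: d = |μ_{schedule 1} − μ_{schedule 2}| / σ = |300.7 − 296.4| / 18.7 = 0.2299
Set Φ(δ − 2.326) = 0.8; then δ − 2.326 = Φ⁻¹(0.8) = 0.842, giving δ = 3.168.
(The Φ(−δ − z_{α/2}) term is vanishingly small for δ > 0 and is dropped in the standard sample-size formula.)
δ = d·√(n/2) ⇒ n = 2(δ/d)² = 2 × (3.168 / 0.2299)² = 379.61.
Round up to the next whole unit.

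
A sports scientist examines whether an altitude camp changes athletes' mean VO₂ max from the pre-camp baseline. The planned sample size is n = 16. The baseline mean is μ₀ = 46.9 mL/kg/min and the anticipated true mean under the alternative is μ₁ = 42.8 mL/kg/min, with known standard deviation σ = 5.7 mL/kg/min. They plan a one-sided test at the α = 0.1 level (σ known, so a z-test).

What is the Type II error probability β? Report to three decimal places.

Standardized effect: d = |μ₁ − μ₀| / σ = |42.8 − 46.9| / 5.7 = 0.7193
Noncentrality parameter: λ = d·√n = 0.7193 × √16 = 2.8772
Critical value for a one-sided test at α = 0.1: z_α = 1.282.
Power = Φ(λ − 1.282) = Φ(1.596) = 0.9447.
Type II error: β = 1 − power = 1 − 0.9447 = 0.0553.

β ≈ 0.055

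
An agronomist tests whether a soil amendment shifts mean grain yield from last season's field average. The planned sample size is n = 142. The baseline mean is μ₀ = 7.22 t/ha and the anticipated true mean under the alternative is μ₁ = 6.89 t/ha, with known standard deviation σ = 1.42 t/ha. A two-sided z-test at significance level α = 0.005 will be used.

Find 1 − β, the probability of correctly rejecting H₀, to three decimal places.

Standardized effect: d = |μ₁ − μ₀| / σ = |6.89 − 7.22| / 1.42 = 0.2324
Noncentrality parameter: δ = d·√n = 0.2324 × √142 = 2.7693
Two-sided α = 0.005 → critical value z_{0.0025} = 2.807.
Power = Φ(δ − 2.807) + Φ(−δ − 2.807) = Φ(-0.038) + Φ(-5.576) = 0.4849 + 0.0000 = 0.4849.

Power ≈ 0.485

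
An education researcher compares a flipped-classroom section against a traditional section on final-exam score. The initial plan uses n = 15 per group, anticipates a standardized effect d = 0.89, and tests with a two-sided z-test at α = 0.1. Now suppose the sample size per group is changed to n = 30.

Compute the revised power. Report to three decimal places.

With n = 30 per group: δ = d·√(n/2) = 0.89 × √(30/2) = 3.4470. Critical value z_{0.05} = 1.645.
Revised power = Φ(δ − 1.645) + Φ(−δ − 1.645) = Φ(1.802) + Φ(-5.092) = 0.9642 + 0.0000 = 0.9642.

Power ≈ 0.964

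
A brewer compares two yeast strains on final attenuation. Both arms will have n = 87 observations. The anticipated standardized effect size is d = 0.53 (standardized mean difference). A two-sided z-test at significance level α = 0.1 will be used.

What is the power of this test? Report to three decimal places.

Power ≈ 0.968

Noncentrality parameter: δ = d·√(n/2) = 0.53 × √(87/2) = 3.4956
Critical value for a two-sided test at α = 0.1: z_{α/2} = 1.645.
Power = Φ(δ − 1.645) + Φ(−δ − 1.645) = Φ(1.851) + Φ(-5.140) = 0.9679 + 0.0000 = 0.9679.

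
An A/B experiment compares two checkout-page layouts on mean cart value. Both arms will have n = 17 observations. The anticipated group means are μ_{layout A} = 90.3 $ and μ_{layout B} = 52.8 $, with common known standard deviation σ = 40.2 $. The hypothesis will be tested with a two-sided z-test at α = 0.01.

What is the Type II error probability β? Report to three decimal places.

β ≈ 0.443

Standardized effect: d = |μ_{layout A} − μ_{layout B}| / σ = |90.3 − 52.8| / 40.2 = 0.9328
Noncentrality parameter: δ = d·√(n/2) = 0.9328 × √(17/2) = 2.7197
Critical value for a two-sided test at α = 0.01: z_{α/2} = 2.576.
Power = Φ(δ − 2.576) + Φ(−δ − 2.576) = Φ(0.144) + Φ(-5.295) = 0.5572 + 0.0000 = 0.5572.
Type II error: β = 1 − power = 1 − 0.5572 = 0.4428.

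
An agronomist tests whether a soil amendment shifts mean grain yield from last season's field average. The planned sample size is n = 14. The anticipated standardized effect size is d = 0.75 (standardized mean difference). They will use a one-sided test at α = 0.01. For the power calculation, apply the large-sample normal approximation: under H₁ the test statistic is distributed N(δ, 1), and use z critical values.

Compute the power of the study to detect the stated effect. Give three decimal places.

Power ≈ 0.684

Noncentrality parameter: δ = d·√n = 0.75 × √14 = 2.8062
Critical value for a one-sided test at α = 0.01: z_α = 2.326.
Power = Φ(δ − 2.326) = Φ(0.480) = 0.6843.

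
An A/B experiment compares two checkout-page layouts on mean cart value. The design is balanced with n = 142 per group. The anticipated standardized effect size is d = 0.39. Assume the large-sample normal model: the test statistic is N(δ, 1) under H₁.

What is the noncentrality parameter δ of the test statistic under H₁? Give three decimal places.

δ = d·√(n/2) = 0.39 × √(142/2) = 3.2862

δ ≈ 3.286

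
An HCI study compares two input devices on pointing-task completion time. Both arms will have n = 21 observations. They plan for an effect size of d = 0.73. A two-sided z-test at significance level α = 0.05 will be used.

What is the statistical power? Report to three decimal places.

Noncentrality parameter: λ = d·√(n/2) = 0.73 × √(21/2) = 2.3655
Two-sided α = 0.05 → critical value z_{0.025} = 1.960.
Power = Φ(λ − 1.960) + Φ(−λ − 1.960) = Φ(0.406) + Φ(-4.325) = 0.6574 + 0.0000 = 0.6575.

Power ≈ 0.657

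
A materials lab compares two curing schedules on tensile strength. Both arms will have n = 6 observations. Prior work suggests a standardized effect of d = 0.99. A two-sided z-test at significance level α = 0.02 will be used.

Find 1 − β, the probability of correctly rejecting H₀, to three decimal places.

Power ≈ 0.270

Noncentrality parameter: δ = d·√(n/2) = 0.99 × √(6/2) = 1.7147
Critical value for a two-sided test at α = 0.02: z_{α/2} = 2.326.
Power = Φ(δ − 2.326) + Φ(−δ − 2.326) = Φ(-0.612) + Φ(-4.041) = 0.2704 + 0.0000 = 0.2704.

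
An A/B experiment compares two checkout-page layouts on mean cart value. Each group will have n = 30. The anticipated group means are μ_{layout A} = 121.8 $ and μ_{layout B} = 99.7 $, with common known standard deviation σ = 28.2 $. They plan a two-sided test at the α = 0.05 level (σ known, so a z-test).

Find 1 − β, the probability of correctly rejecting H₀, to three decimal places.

Standardized effect: d = |μ_{layout A} − μ_{layout B}| / σ = |121.8 − 99.7| / 28.2 = 0.7837
Noncentrality parameter: δ = d·√(n/2) = 0.7837 × √(30/2) = 3.0352
Two-sided α = 0.05 → critical value z_{0.025} = 1.960.
Power = Φ(δ − 1.960) + Φ(−δ − 1.960) = Φ(1.075) + Φ(-4.995) = 0.8589 + 0.0000 = 0.8589.

Power ≈ 0.859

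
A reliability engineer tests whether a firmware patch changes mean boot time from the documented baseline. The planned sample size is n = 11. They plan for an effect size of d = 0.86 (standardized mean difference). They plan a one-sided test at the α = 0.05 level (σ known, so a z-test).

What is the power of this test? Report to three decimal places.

Power ≈ 0.886

Noncentrality parameter: δ = d·√n = 0.86 × √11 = 2.8523
Critical value for a one-sided test at α = 0.05: z_α = 1.645.
Power = P(Z > 1.645 − δ) = Φ(1.207) = 0.8864.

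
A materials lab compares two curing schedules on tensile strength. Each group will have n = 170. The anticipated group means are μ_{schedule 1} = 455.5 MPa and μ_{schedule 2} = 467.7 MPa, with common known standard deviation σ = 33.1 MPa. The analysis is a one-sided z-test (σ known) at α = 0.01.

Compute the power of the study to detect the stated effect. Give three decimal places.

Power ≈ 0.858

Standardized effect: d = |μ_{schedule 1} − μ_{schedule 2}| / σ = |455.5 − 467.7| / 33.1 = 0.3686
Noncentrality parameter: δ = d·√(n/2) = 0.3686 × √(170/2) = 3.3981
One-sided α = 0.01 → critical value z_{0.01} = 2.326.
Power = P(Z > 2.326 − δ) = Φ(1.072) = 0.8581.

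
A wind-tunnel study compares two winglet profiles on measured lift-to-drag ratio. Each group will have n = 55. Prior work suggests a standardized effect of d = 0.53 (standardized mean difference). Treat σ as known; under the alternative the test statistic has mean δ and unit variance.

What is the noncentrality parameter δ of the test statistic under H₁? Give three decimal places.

δ ≈ 2.779

The noncentrality parameter scales effect size by the design's sample-size factor: δ = d·√(n/2) = 0.53 × √(55/2) = 2.7793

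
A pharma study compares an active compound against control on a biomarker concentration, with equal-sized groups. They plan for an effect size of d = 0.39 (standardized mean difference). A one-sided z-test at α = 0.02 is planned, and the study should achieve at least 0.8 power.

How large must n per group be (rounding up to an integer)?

n = 111 per group

Set Φ(δ − 2.054) = 0.8; then δ − 2.054 = Φ⁻¹(0.8) = 0.842, giving δ = 2.895.
δ = d·√(n/2) ⇒ n = 2(δ/d)² = 2 × (2.895 / 0.39)² = 110.23.
Rounding up, n = 111 per group.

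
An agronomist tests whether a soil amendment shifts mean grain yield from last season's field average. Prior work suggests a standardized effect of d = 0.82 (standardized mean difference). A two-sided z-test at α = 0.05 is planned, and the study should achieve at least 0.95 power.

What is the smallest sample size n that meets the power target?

n = 20

Set Φ(δ − 1.960) = 0.95; then δ − 1.960 = Φ⁻¹(0.95) = 1.645, giving δ = 3.605.
(For δ > 0 the lower-tail rejection region contributes negligibly to power, so the one-term inversion is standard.)
δ = d·√n ⇒ n = (δ/d)² = (3.605 / 0.82)² = 19.33.
Round up to the next whole unit.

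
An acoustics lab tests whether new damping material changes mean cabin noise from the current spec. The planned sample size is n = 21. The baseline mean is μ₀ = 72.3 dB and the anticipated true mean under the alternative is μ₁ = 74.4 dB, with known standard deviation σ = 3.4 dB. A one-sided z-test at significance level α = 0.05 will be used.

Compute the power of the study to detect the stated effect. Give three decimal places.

Standardized effect: d = |μ₁ − μ₀| / σ = |74.4 − 72.3| / 3.4 = 0.6176
Noncentrality parameter: λ = d·√n = 0.6176 × √21 = 2.8304
One-sided α = 0.05 → critical value z_{0.05} = 1.645.
Power = P(Z > 1.645 − λ) = Φ(1.186) = 0.8821.

Power ≈ 0.882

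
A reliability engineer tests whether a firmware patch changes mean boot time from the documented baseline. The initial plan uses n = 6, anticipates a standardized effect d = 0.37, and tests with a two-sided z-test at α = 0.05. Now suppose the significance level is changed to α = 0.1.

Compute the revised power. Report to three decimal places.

Power ≈ 0.235

δ = d·√n = 0.37 × √6 = 0.9063 (unchanged). New critical value: z_{0.05} = 1.645.
Revised power = Φ(δ − 1.645) + Φ(−δ − 1.645) = Φ(-0.739) + Φ(-2.551) = 0.2301 + 0.0054 = 0.2355.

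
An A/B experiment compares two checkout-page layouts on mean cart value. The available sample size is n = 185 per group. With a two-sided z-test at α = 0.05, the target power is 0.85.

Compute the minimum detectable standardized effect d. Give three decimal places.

d ≈ 0.312

Need Φ(δ − 1.960) = 0.85, so δ = 1.960 + 1.036 = 2.996.
(Lower-tail contribution to power is negligible for δ > 0.)
δ = d·√(n/2) ⇒ d = δ/√(n/2) = 2.996/√(185/2) = 0.3116.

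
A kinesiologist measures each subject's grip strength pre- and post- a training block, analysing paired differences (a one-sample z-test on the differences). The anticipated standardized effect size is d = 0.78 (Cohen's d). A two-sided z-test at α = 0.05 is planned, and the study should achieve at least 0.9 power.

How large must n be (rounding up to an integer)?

For power 0.9 need Φ(δ − z_{0.025}) = 0.9, so δ = z_{0.025} + z_{0.10} = 1.960 + 1.282 = 3.242.
(For δ > 0 the lower-tail rejection region contributes negligibly to power, so the one-term inversion is standard.)
δ = d·√n ⇒ n = (δ/d)² = (3.242 / 0.78)² = 17.27.
Round up to the next whole unit.

n = 18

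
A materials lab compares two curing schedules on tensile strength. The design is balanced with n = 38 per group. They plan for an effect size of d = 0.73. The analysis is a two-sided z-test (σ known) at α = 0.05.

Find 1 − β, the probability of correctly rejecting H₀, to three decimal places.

Power ≈ 0.889

Noncentrality parameter: δ = d·√(n/2) = 0.73 × √(38/2) = 3.1820
Two-sided α = 0.05 → critical value z_{0.025} = 1.960.
Power = Φ(δ − 1.960) + Φ(−δ − 1.960) = Φ(1.222) + Φ(-5.142) = 0.8892 + 0.0000 = 0.8892.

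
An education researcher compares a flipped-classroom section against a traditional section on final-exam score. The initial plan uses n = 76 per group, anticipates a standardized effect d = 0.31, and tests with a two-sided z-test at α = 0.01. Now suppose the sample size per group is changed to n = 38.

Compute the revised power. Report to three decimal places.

Power ≈ 0.110

With n = 38 per group: δ = d·√(n/2) = 0.31 × √(38/2) = 1.3513. Critical value z_{0.005} = 2.576.
Revised power = Φ(δ − 2.576) + Φ(−δ − 2.576) = Φ(-1.225) + Φ(-3.927) = 0.1104 + 0.0000 = 0.1104.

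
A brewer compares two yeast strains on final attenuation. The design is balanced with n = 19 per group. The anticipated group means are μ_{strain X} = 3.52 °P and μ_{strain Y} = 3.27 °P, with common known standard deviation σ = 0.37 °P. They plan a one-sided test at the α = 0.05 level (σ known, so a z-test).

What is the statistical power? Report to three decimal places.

Standardized effect: d = |μ_{strain X} − μ_{strain Y}| / σ = |3.52 − 3.27| / 0.37 = 0.6757
Noncentrality parameter: δ = d·√(n/2) = 0.6757 × √(19/2) = 2.0826
Critical value for a one-sided test at α = 0.05: z_α = 1.645.
Power = P(Z > 1.645 − δ) = Φ(0.438) = 0.6692.

Power ≈ 0.669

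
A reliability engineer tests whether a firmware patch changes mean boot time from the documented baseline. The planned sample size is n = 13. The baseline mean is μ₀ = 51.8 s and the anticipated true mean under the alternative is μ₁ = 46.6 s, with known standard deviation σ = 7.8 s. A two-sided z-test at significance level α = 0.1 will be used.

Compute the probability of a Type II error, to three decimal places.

β ≈ 0.224

Standardized effect: d = |μ₁ − μ₀| / σ = |46.6 − 51.8| / 7.8 = 0.6667
Noncentrality parameter: δ = d·√n = 0.6667 × √13 = 2.4037
Critical value for a two-sided test at α = 0.1: z_{α/2} = 1.645.
Power = Φ(δ − 1.645) + Φ(−δ − 1.645) = Φ(0.759) + Φ(-4.049) = 0.7760 + 0.0000 = 0.7761.
Type II error: β = 1 − power = 1 − 0.7761 = 0.2239.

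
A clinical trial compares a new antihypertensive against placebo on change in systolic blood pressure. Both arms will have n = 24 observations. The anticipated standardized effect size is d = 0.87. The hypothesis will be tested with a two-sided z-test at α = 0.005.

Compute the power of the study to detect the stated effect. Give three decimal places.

Power ≈ 0.582

Noncentrality parameter: δ = d·√(n/2) = 0.87 × √(24/2) = 3.0138
Critical value for a two-sided test at α = 0.005: z_{α/2} = 2.807.
Power = Φ(δ − 2.807) + Φ(−δ − 2.807) = Φ(0.207) + Φ(-5.821) = 0.5819 + 0.0000 = 0.5819.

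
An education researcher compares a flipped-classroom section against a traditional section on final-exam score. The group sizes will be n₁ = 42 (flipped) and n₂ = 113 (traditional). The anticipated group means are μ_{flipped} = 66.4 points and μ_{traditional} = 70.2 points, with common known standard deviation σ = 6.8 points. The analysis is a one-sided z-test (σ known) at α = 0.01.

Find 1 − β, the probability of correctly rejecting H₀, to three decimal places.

Power ≈ 0.778

Standardized effect: d = |μ_{flipped} − μ_{traditional}| / σ = |66.4 − 70.2| / 6.8 = 0.5588
Noncentrality parameter: δ = d / √(1/n₁ + 1/n₂) = 0.5588 / √(1/42 + 1/113) = 3.0922
Critical value for a one-sided test at α = 0.01: z_α = 2.326.
Power = P(Z > 2.326 − δ) = Φ(0.766) = 0.7781.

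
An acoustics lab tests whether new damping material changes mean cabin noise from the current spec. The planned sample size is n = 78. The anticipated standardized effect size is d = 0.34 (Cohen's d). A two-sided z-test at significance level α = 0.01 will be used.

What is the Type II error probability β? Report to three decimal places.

Noncentrality parameter: δ = d·√n = 0.34 × √78 = 3.0028
Critical value for a two-sided test at α = 0.01: z_{α/2} = 2.576.
Power = Φ(δ − 2.576) + Φ(−δ − 2.576) = Φ(0.427) + Φ(-5.579) = 0.6653 + 0.0000 = 0.6653.
Type II error: β = 1 − power = 1 − 0.6653 = 0.3347.

β ≈ 0.335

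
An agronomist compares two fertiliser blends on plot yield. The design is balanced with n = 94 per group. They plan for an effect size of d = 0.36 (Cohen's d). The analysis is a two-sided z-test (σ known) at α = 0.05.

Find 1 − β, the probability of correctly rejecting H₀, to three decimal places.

Power ≈ 0.694

Noncentrality parameter: δ = d·√(n/2) = 0.36 × √(94/2) = 2.4680
Two-sided α = 0.05 → critical value z_{0.025} = 1.960.
Power = Φ(δ − 1.960) + Φ(−δ − 1.960) = Φ(0.508) + Φ(-4.428) = 0.6943 + 0.0000 = 0.6943.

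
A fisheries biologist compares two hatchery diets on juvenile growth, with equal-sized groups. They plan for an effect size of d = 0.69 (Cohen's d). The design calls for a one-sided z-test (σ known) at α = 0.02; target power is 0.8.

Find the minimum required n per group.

For power 0.8 need Φ(δ − z_{0.02}) = 0.8, so δ = z_{0.02} + z_{0.20} = 2.054 + 0.842 = 2.895.
δ = d·√(n/2) ⇒ n = 2(δ/d)² = 2 × (2.895 / 0.69)² = 35.22.
Round up to the next whole unit.

n = 36 per group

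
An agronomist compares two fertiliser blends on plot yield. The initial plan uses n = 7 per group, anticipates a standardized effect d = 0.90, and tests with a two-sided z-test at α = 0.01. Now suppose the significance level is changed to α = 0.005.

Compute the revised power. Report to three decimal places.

δ = d·√(n/2) = 0.90 × √(7/2) = 1.6837 (unchanged). New critical value: z_{0.0025} = 2.807.
Revised power = Φ(δ − 2.807) + Φ(−δ − 2.807) = Φ(-1.123) + Φ(-4.491) = 0.1307 + 0.0000 = 0.1307.

Power ≈ 0.131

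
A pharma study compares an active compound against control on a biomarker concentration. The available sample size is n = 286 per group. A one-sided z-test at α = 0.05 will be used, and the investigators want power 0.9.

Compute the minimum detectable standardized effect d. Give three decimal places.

d ≈ 0.245

Required noncentrality: δ = z_{0.05} + z_{0.10} = 1.645 + 1.282 = 2.926.
δ = d·√(n/2) ⇒ d = δ/√(n/2) = 2.926/√(286/2) = 0.2447.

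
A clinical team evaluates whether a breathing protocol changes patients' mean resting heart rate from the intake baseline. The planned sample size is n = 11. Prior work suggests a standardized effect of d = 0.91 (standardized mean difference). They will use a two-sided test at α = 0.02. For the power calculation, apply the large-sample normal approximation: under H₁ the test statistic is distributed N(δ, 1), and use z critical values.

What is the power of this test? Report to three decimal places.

Power ≈ 0.755

Noncentrality parameter: δ = d·√n = 0.91 × √11 = 3.0181
Two-sided α = 0.02 → critical value z_{0.01} = 2.326.
Power = Φ(δ − 2.326) + Φ(−δ − 2.326) = Φ(0.692) + Φ(-5.344) = 0.7555 + 0.0000 = 0.7555.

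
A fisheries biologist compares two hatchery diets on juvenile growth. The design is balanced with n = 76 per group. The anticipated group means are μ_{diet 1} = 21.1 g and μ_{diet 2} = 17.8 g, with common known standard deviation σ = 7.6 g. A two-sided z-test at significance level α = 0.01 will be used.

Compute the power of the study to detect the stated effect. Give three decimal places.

Power ≈ 0.540

Standardized effect: d = |μ_{diet 1} − μ_{diet 2}| / σ = |21.1 − 17.8| / 7.6 = 0.4342
Noncentrality parameter: δ = d·√(n/2) = 0.4342 × √(76/2) = 2.6767
Two-sided α = 0.01 → critical value z_{0.005} = 2.576.
Power = Φ(δ − 2.576) + Φ(−δ − 2.576) = Φ(0.101) + Φ(-5.252) = 0.5402 + 0.0000 = 0.5402.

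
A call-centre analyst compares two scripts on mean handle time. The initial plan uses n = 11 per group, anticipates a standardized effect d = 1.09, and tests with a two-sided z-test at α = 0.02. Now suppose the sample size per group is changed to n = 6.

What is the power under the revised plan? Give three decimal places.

Power ≈ 0.331

With n = 6 per group: δ = d·√(n/2) = 1.09 × √(6/2) = 1.8879. Critical value z_{0.01} = 2.326.
Revised power = Φ(δ − 2.326) + Φ(−δ − 2.326) = Φ(-0.438) + Φ(-4.214) = 0.3305 + 0.0000 = 0.3306.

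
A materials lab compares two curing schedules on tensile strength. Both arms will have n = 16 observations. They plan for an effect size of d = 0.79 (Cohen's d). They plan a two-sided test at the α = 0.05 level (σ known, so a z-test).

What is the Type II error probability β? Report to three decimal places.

β ≈ 0.392

Noncentrality parameter: δ = d·√(n/2) = 0.79 × √(16/2) = 2.2345
Two-sided α = 0.05 → critical value z_{0.025} = 1.960.
Power = Φ(δ − 1.960) + Φ(−δ − 1.960) = Φ(0.274) + Φ(-4.194) = 0.6081 + 0.0000 = 0.6082.
Type II error: β = 1 − power = 1 − 0.6082 = 0.3918.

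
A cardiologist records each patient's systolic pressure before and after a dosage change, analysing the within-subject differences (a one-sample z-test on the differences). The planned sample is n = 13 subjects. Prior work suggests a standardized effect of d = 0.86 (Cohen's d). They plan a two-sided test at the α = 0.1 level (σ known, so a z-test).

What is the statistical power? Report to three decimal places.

Noncentrality parameter: δ = d·√n = 0.86 × √13 = 3.1008
Two-sided α = 0.1 → critical value z_{0.05} = 1.645.
Power = Φ(δ − 1.645) + Φ(−δ − 1.645) = Φ(1.456) + Φ(-4.746) = 0.9273 + 0.0000 = 0.9273.

Power ≈ 0.927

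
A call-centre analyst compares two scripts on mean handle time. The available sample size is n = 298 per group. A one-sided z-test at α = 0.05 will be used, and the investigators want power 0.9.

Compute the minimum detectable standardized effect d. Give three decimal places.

Need Φ(δ − 1.645) = 0.9, so δ = 1.645 + 1.282 = 2.926.
δ = d·√(n/2) ⇒ d = δ/√(n/2) = 2.926/√(298/2) = 0.2397.

d ≈ 0.240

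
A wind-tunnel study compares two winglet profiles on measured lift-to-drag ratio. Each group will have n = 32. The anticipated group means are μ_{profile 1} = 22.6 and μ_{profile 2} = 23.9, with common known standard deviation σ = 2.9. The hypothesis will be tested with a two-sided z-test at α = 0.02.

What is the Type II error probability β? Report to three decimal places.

β ≈ 0.703

Standardized effect: d = |μ_{profile 1} − μ_{profile 2}| / σ = |22.6 − 23.9| / 2.9 = 0.4483
Noncentrality parameter: δ = d·√(n/2) = 0.4483 × √(32/2) = 1.7931
Critical value for a two-sided test at α = 0.02: z_{α/2} = 2.326.
Power = Φ(δ − 2.326) + Φ(−δ − 2.326) = Φ(-0.533) + Φ(-4.119) = 0.2969 + 0.0000 = 0.2970.
Type II error: β = 1 − power = 1 − 0.2970 = 0.7030.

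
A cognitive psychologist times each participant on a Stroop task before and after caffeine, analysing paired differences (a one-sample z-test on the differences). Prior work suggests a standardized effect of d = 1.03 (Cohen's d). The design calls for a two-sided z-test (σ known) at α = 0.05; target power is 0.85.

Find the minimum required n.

Set Φ(δ − 1.960) = 0.85; then δ − 1.960 = Φ⁻¹(0.85) = 1.036, giving δ = 2.996.
(For δ > 0 the lower-tail rejection region contributes negligibly to power, so the one-term inversion is standard.)
δ = d·√n ⇒ n = (δ/d)² = (2.996 / 1.03)² = 8.46.
Round up to the next whole unit.

n = 9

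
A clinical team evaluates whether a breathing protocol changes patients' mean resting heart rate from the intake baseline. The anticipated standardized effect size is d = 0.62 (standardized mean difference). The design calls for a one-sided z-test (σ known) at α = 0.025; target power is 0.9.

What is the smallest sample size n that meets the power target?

Set Φ(δ − 1.960) = 0.9; then δ − 1.960 = Φ⁻¹(0.9) = 1.282, giving δ = 3.242.
δ = d·√n ⇒ n = (δ/d)² = (3.242 / 0.62)² = 27.33.
Round up to the next whole unit.

n = 28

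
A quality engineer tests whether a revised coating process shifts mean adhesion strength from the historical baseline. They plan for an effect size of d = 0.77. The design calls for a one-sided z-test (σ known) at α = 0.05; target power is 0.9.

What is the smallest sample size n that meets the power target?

For power 0.9 need Φ(δ − z_{0.05}) = 0.9, so δ = z_{0.05} + z_{0.10} = 1.645 + 1.282 = 2.926.
δ = d·√n ⇒ n = (δ/d)² = (2.926 / 0.77)² = 14.44.
Rounding up, n = 15.

n = 15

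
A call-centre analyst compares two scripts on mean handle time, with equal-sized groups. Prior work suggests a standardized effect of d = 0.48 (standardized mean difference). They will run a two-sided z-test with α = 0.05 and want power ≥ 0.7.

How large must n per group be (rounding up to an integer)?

n = 54 per group

For power 0.7 need Φ(δ − z_{0.025}) = 0.7, so δ = z_{0.025} + z_{0.30} = 1.960 + 0.524 = 2.484.
(For δ > 0 the lower-tail rejection region contributes negligibly to power, so the one-term inversion is standard.)
δ = d·√(n/2) ⇒ n = 2(δ/d)² = 2 × (2.484 / 0.48)² = 53.58.
Round up to the next whole unit.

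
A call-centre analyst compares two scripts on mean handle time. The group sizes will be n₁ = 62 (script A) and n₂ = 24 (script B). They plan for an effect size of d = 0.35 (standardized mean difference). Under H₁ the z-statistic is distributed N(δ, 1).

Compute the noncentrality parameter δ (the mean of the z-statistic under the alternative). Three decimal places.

The noncentrality parameter scales effect size by the design's sample-size factor: δ = d / √(1/n₁ + 1/n₂) = 0.35 / √(1/62 + 1/24) = 1.4559

δ ≈ 1.456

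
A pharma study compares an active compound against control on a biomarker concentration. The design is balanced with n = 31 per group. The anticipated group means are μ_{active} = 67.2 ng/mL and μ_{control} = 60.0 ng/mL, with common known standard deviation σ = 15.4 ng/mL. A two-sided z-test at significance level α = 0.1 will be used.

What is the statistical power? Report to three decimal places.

Power ≈ 0.578

Standardized effect: d = |μ_{active} − μ_{control}| / σ = |67.2 − 60.0| / 15.4 = 0.4675
Noncentrality parameter: δ = d·√(n/2) = 0.4675 × √(31/2) = 1.8407
Critical value for a two-sided test at α = 0.1: z_{α/2} = 1.645.
Power = Φ(δ − 1.645) + Φ(−δ − 1.645) = Φ(0.196) + Φ(-3.486) = 0.5776 + 0.0002 = 0.5779.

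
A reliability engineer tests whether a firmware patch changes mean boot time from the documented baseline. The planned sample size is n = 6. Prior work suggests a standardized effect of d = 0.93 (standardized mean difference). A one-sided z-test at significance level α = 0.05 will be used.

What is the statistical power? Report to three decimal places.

Power ≈ 0.737

Noncentrality parameter: δ = d·√n = 0.93 × √6 = 2.2780
One-sided α = 0.05 → critical value z_{0.05} = 1.645.
Power = Φ(δ − 1.645) = Φ(0.633) = 0.7367.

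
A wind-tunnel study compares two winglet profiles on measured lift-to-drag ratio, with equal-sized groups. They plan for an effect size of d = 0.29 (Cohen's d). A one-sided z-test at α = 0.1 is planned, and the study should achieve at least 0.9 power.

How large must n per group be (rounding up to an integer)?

For power 0.9 need Φ(δ − z_{0.1}) = 0.9, so δ = z_{0.1} + z_{0.10} = 1.282 + 1.282 = 2.563.
δ = d·√(n/2) ⇒ n = 2(δ/d)² = 2 × (2.563 / 0.29)² = 156.23.
Round up to the next whole unit.

n = 157 per group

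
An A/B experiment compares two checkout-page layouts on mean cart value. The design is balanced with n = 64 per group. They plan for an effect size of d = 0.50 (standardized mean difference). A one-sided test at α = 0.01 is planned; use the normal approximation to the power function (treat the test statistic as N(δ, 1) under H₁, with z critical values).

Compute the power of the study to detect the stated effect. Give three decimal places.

Power ≈ 0.692

Noncentrality parameter: λ = d·√(n/2) = 0.50 × √(64/2) = 2.8284
One-sided α = 0.01 → critical value z_{0.01} = 2.326.
Power = Φ(λ − 2.326) = Φ(0.502) = 0.6922.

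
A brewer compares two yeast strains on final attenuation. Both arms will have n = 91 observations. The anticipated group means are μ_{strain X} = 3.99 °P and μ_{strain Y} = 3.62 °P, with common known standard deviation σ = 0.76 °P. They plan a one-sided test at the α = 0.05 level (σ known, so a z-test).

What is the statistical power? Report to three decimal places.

Power ≈ 0.949

Standardized effect: d = |μ_{strain X} − μ_{strain Y}| / σ = |3.99 − 3.62| / 0.76 = 0.4868
Noncentrality parameter: δ = d·√(n/2) = 0.4868 × √(91/2) = 3.2839
Critical value for a one-sided test at α = 0.05: z_α = 1.645.
Power = P(Z > 1.645 − δ) = Φ(1.639) = 0.9494.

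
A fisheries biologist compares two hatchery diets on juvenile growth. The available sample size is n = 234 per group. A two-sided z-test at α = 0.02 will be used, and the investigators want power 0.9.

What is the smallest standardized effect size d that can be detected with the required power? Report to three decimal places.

Required noncentrality: δ = z_{0.01} + z_{0.10} = 2.326 + 1.282 = 3.608.
(The second rejection-region term Φ(−δ − z_{α/2}) is negligible and dropped.)
δ = d·√(n/2) ⇒ d = δ/√(n/2) = 3.608/√(234/2) = 0.3336.

d ≈ 0.334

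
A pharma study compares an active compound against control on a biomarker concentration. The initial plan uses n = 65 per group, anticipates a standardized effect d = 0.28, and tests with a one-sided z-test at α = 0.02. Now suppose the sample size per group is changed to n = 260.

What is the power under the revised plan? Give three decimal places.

Power ≈ 0.873

With n = 260 per group: δ = d·√(n/2) = 0.28 × √(260/2) = 3.1925. Critical value z_{0.02} = 2.054.
Revised power = Φ(δ − 2.054) = Φ(1.139) = 0.8726.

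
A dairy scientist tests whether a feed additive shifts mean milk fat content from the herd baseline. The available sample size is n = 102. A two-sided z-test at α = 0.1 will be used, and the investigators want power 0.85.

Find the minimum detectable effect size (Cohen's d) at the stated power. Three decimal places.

d ≈ 0.265

Required noncentrality: δ = z_{0.05} + z_{0.15} = 1.645 + 1.036 = 2.681.
(The second rejection-region term Φ(−δ − z_{α/2}) is negligible and dropped.)
δ = d·√n ⇒ d = δ/√n = 2.681/√102 = 0.2655.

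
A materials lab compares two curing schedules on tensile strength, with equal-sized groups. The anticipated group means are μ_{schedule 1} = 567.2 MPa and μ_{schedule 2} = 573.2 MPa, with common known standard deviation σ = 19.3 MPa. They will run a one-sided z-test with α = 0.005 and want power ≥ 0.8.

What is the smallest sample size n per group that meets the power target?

Standardized effect: d = |μ_{schedule 1} − μ_{schedule 2}| / σ = |567.2 − 573.2| / 19.3 = 0.3109
For power 0.8 need Φ(δ − z_{0.005}) = 0.8, so δ = z_{0.005} + z_{0.20} = 2.576 + 0.842 = 3.417.
δ = d·√(n/2) ⇒ n = 2(δ/d)² = 2 × (3.417 / 0.3109)² = 241.68.
Round up to the next whole unit.

n = 242 per group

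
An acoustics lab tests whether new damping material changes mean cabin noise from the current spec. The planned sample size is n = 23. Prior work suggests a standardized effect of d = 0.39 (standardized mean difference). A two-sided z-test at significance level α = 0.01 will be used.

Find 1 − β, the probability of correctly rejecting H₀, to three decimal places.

Power ≈ 0.240

Noncentrality parameter: δ = d·√n = 0.39 × √23 = 1.8704
Critical value for a two-sided test at α = 0.01: z_{α/2} = 2.576.
Power = Φ(δ − 2.576) + Φ(−δ − 2.576) = Φ(-0.705) + Φ(-4.446) = 0.2403 + 0.0000 = 0.2403.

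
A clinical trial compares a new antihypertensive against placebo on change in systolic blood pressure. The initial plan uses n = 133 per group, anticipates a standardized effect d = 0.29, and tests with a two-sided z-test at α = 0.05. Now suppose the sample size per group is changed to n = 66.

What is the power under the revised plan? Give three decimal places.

Power ≈ 0.385

With n = 66 per group: δ = d·√(n/2) = 0.29 × √(66/2) = 1.6659. Critical value z_{0.025} = 1.960.
Revised power = Φ(δ − 1.960) + Φ(−δ − 1.960) = Φ(-0.294) + Φ(-3.626) = 0.3844 + 0.0001 = 0.3845.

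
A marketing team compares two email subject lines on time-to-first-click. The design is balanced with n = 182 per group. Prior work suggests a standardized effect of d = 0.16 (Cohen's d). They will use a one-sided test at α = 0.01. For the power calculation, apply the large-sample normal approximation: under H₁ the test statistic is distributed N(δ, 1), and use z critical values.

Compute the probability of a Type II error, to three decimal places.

Noncentrality parameter: δ = d·√(n/2) = 0.16 × √(182/2) = 1.5263
Critical value for a one-sided test at α = 0.01: z_α = 2.326.
Power = Φ(δ − 2.326) = Φ(-0.800) = 0.2118.
Type II error: β = 1 − power = 1 − 0.2118 = 0.7882.

β ≈ 0.788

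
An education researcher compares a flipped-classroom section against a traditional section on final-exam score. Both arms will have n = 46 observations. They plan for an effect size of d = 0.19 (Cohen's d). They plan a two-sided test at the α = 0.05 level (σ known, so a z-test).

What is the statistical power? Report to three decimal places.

Noncentrality parameter: δ = d·√(n/2) = 0.19 × √(46/2) = 0.9112
Two-sided α = 0.05 → critical value z_{0.025} = 1.960.
Power = Φ(δ − 1.960) + Φ(−δ − 1.960) = Φ(-1.049) + Φ(-2.871) = 0.1471 + 0.0020 = 0.1492.

Power ≈ 0.149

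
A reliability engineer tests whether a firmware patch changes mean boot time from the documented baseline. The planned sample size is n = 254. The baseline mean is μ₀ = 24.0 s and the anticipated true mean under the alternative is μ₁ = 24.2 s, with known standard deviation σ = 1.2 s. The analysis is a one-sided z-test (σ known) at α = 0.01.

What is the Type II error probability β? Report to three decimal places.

Standardized effect: d = |μ₁ − μ₀| / σ = |24.2 − 24.0| / 1.2 = 0.1667
Noncentrality parameter: δ = d·√n = 0.1667 × √254 = 2.6562
Critical value for a one-sided test at α = 0.01: z_α = 2.326.
Power = P(Z > 2.326 − δ) = Φ(0.330) = 0.6293.
Type II error: β = 1 − power = 1 − 0.6293 = 0.3707.

β ≈ 0.371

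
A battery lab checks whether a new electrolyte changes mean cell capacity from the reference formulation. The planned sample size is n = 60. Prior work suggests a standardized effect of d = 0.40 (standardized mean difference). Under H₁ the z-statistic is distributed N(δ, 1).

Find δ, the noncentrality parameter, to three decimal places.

δ = d·√n = 0.40 × √60 = 3.0984

δ ≈ 3.098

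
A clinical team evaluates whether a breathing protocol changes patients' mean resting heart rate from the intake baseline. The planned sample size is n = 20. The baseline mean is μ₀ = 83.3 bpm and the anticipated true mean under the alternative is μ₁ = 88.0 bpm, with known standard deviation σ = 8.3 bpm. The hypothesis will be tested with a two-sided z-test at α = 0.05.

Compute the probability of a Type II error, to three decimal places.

Standardized effect: d = |μ₁ − μ₀| / σ = |88.0 − 83.3| / 8.3 = 0.5663
Noncentrality parameter: δ = d·√n = 0.5663 × √20 = 2.5324
Critical value for a two-sided test at α = 0.05: z_{α/2} = 1.960.
Power = Φ(δ − 1.960) + Φ(−δ − 1.960) = Φ(0.572) + Φ(-4.492) = 0.7165 + 0.0000 = 0.7165.
Type II error: β = 1 − power = 1 − 0.7165 = 0.2835.

β ≈ 0.284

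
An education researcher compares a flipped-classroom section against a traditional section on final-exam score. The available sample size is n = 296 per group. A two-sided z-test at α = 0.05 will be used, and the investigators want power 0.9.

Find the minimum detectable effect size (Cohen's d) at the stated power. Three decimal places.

Required noncentrality: δ = z_{0.025} + z_{0.10} = 1.960 + 1.282 = 3.242.
(The second rejection-region term Φ(−δ − z_{α/2}) is negligible and dropped.)
δ = d·√(n/2) ⇒ d = δ/√(n/2) = 3.242/√(296/2) = 0.2665.

d ≈ 0.266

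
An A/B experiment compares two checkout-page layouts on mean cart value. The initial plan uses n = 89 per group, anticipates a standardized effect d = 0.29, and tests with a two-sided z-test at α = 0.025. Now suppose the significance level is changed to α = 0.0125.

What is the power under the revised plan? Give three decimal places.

δ = d·√(n/2) = 0.29 × √(89/2) = 1.9345 (unchanged). New critical value: z_{0.0063} = 2.498.
Revised power = Φ(δ − 2.498) + Φ(−δ − 2.498) = Φ(-0.563) + Φ(-4.432) = 0.2867 + 0.0000 = 0.2867.

Power ≈ 0.287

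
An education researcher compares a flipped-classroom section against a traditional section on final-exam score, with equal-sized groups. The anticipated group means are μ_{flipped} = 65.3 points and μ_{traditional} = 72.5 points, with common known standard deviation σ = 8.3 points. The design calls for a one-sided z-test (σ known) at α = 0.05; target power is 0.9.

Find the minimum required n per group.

n = 23 per group

Standardized effect: d = |μ_{flipped} − μ_{traditional}| / σ = |65.3 − 72.5| / 8.3 = 0.8675
Set Φ(δ − 1.645) = 0.9; then δ − 1.645 = Φ⁻¹(0.9) = 1.282, giving δ = 2.926.
δ = d·√(n/2) ⇒ n = 2(δ/d)² = 2 × (2.926 / 0.8675)² = 22.76.
Rounding up, n = 23 per group.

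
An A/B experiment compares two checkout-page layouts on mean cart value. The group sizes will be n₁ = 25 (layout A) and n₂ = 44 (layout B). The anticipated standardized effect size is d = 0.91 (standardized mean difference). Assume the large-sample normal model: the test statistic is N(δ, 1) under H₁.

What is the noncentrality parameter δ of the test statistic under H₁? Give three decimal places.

δ = d / √(1/n₁ + 1/n₂) = 0.91 / √(1/25 + 1/44) = 3.6334

δ ≈ 3.633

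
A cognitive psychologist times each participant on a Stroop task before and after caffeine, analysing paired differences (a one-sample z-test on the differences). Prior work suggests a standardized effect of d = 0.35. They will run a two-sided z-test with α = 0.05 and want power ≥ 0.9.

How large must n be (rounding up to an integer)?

Set Φ(δ − 1.960) = 0.9; then δ − 1.960 = Φ⁻¹(0.9) = 1.282, giving δ = 3.242.
(Ignoring the negligible lower-tail rejection probability gives the usual closed-form inversion.)
δ = d·√n ⇒ n = (δ/d)² = (3.242 / 0.35)² = 85.77.
Round up to the next whole unit.

n = 86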